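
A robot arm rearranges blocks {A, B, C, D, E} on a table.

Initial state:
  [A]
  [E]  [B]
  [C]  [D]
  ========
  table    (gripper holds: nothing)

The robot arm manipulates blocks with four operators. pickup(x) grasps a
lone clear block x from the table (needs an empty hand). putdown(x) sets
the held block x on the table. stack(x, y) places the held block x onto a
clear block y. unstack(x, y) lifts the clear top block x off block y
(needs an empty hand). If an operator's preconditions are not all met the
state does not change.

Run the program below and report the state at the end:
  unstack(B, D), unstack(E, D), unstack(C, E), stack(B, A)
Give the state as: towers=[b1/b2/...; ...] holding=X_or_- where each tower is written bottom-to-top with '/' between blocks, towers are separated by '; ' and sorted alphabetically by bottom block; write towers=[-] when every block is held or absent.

step 1 (unstack(B, D)): towers=[C/E/A; D] holding=B
step 2 (unstack(E, D)) [no-op]: towers=[C/E/A; D] holding=B
step 3 (unstack(C, E)) [no-op]: towers=[C/E/A; D] holding=B
step 4 (stack(B, A)): towers=[C/E/A/B; D] holding=-

towers=[C/E/A/B; D] holding=-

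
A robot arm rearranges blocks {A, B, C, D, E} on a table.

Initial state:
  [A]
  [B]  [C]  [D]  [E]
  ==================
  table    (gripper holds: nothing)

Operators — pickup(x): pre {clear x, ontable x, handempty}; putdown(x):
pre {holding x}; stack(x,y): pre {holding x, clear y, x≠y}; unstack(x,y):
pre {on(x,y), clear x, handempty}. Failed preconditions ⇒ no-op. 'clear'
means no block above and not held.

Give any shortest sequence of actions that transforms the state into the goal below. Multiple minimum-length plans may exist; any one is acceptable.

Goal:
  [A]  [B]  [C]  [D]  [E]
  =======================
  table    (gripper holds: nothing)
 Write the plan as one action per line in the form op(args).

unstack(A, B)
putdown(A)

step 1 (unstack(A, B)): towers=[B; C; D; E] holding=A
step 2 (putdown(A)): towers=[A; B; C; D; E] holding=-
goal check: towers=[A; B; C; D; E] holding=- — reached (length 2, optimal by BFS)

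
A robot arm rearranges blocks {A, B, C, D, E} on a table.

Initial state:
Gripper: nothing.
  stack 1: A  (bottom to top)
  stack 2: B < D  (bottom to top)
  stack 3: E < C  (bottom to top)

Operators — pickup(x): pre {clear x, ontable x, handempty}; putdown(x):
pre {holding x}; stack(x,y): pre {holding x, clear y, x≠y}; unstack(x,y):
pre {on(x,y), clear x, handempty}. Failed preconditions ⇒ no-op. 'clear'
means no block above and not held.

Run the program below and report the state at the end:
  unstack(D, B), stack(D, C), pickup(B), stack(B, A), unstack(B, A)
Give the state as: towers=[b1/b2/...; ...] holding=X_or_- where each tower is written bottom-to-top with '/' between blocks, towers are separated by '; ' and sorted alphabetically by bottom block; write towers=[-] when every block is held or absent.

towers=[A; E/C/D] holding=B

step 1 (unstack(D, B)): towers=[A; B; E/C] holding=D
step 2 (stack(D, C)): towers=[A; B; E/C/D] holding=-
step 3 (pickup(B)): towers=[A; E/C/D] holding=B
step 4 (stack(B, A)): towers=[A/B; E/C/D] holding=-
step 5 (unstack(B, A)): towers=[A; E/C/D] holding=B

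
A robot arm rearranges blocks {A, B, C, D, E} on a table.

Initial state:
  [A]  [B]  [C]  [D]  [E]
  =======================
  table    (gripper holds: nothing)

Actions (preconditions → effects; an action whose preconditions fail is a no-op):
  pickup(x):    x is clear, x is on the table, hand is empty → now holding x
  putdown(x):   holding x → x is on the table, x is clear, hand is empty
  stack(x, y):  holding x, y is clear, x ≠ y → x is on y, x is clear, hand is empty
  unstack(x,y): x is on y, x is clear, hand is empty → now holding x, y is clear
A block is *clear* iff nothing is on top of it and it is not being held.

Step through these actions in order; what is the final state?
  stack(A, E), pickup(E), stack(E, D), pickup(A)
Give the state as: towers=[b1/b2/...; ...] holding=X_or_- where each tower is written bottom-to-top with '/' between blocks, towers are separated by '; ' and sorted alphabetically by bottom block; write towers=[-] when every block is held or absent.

towers=[B; C; D/E] holding=A

step 1 (stack(A, E)) [no-op]: towers=[A; B; C; D; E] holding=-
step 2 (pickup(E)): towers=[A; B; C; D] holding=E
step 3 (stack(E, D)): towers=[A; B; C; D/E] holding=-
step 4 (pickup(A)): towers=[B; C; D/E] holding=A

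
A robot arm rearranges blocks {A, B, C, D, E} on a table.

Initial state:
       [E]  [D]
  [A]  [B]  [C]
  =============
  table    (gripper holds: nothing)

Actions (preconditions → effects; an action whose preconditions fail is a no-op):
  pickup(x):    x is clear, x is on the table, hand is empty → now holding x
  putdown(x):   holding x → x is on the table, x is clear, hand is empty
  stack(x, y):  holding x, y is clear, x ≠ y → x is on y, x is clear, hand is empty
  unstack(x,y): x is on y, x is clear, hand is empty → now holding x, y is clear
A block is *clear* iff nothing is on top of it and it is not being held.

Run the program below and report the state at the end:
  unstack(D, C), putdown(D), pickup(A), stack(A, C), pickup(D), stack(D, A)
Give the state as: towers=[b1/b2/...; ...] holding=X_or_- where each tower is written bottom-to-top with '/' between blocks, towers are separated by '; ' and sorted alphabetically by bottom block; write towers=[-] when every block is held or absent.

step 1 (unstack(D, C)): towers=[A; B/E; C] holding=D
step 2 (putdown(D)): towers=[A; B/E; C; D] holding=-
step 3 (pickup(A)): towers=[B/E; C; D] holding=A
step 4 (stack(A, C)): towers=[B/E; C/A; D] holding=-
step 5 (pickup(D)): towers=[B/E; C/A] holding=D
step 6 (stack(D, A)): towers=[B/E; C/A/D] holding=-

towers=[B/E; C/A/D] holding=-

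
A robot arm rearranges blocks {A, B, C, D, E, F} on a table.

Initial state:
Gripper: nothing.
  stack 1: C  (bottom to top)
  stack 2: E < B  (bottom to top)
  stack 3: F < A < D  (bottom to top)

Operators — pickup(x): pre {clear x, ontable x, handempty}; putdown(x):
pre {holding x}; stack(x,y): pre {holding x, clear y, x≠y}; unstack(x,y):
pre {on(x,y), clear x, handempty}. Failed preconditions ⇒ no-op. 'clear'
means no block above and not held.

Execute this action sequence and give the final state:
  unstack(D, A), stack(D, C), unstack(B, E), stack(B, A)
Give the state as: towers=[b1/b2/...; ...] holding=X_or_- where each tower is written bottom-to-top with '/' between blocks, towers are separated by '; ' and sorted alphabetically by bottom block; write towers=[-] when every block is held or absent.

step 1 (unstack(D, A)): towers=[C; E/B; F/A] holding=D
step 2 (stack(D, C)): towers=[C/D; E/B; F/A] holding=-
step 3 (unstack(B, E)): towers=[C/D; E; F/A] holding=B
step 4 (stack(B, A)): towers=[C/D; E; F/A/B] holding=-

towers=[C/D; E; F/A/B] holding=-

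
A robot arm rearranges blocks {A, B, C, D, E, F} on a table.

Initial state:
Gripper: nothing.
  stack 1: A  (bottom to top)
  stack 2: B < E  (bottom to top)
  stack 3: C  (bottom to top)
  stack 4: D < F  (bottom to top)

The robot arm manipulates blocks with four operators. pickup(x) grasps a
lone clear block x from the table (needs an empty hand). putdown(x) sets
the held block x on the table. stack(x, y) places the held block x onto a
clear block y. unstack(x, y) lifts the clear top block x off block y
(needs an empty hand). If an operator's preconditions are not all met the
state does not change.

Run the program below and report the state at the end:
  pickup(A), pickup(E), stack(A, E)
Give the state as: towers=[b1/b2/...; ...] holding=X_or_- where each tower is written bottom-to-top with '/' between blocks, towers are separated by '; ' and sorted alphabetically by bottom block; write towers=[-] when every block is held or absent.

step 1 (pickup(A)): towers=[B/E; C; D/F] holding=A
step 2 (pickup(E)) [no-op]: towers=[B/E; C; D/F] holding=A
step 3 (stack(A, E)): towers=[B/E/A; C; D/F] holding=-

towers=[B/E/A; C; D/F] holding=-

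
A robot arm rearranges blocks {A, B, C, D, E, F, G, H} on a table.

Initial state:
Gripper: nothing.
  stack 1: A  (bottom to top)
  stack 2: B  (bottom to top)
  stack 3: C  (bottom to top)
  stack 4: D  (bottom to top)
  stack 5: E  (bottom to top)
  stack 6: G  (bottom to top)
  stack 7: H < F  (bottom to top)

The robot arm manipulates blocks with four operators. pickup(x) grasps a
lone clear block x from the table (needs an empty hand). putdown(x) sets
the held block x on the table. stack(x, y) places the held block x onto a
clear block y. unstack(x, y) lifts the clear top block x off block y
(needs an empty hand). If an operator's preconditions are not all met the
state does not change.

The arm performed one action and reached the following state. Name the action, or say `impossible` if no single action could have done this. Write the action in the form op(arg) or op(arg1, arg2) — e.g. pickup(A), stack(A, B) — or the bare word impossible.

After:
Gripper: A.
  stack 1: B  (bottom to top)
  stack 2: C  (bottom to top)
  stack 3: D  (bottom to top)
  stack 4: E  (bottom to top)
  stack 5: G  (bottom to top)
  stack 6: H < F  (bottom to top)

target: towers=[B; C; D; E; G; H/F] holding=A
         pickup(G) → towers=[A; B; C; D; E; H/F] holding=G
         pickup(A) → towers=[B; C; D; E; G; H/F] holding=A  ← match
         pickup(E) → towers=[A; B; C; D; G; H/F] holding=E
         pickup(B) → towers=[A; C; D; E; G; H/F] holding=B
     unstack(F, H) → towers=[A; B; C; D; E; G; H] holding=F
         pickup(D) → towers=[A; B; C; E; G; H/F] holding=D
         pickup(C) → towers=[A; B; D; E; G; H/F] holding=C

pickup(A)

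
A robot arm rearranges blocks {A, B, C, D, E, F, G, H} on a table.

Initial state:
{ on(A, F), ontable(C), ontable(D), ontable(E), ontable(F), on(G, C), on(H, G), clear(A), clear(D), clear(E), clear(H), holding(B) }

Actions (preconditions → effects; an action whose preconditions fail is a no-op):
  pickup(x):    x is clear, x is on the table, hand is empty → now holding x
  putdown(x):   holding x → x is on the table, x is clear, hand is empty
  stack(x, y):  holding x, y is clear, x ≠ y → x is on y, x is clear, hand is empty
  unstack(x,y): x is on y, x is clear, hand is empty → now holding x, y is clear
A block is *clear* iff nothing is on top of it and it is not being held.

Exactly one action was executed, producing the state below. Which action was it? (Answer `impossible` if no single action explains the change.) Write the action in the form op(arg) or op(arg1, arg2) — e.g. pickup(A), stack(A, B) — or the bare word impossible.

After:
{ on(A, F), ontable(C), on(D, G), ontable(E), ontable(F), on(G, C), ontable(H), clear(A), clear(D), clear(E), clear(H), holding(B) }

target: towers=[C/G/D; E; F/A; H] holding=B
        putdown(B) → towers=[B; C/G/H; D; E; F/A] holding=-
       stack(B, A) → towers=[C/G/H; D; E; F/A/B] holding=-
       stack(B, E) → towers=[C/G/H; D; E/B; F/A] holding=-
       stack(B, H) → towers=[C/G/H/B; D; E; F/A] holding=-
       stack(B, D) → towers=[C/G/H; D/B; E; F/A] holding=-
none of the 5 applicable actions match → impossible

impossible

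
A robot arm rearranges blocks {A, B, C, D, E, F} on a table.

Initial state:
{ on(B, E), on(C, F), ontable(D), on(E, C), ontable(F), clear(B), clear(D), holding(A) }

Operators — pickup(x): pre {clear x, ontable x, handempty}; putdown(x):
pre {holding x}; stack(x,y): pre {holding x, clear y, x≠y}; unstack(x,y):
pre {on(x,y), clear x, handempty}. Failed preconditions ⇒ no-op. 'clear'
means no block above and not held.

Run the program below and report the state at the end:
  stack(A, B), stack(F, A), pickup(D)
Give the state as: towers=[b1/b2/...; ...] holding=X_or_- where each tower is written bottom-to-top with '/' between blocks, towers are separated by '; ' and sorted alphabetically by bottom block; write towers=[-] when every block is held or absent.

towers=[F/C/E/B/A] holding=D

step 1 (stack(A, B)): towers=[D; F/C/E/B/A] holding=-
step 2 (stack(F, A)) [no-op]: towers=[D; F/C/E/B/A] holding=-
step 3 (pickup(D)): towers=[F/C/E/B/A] holding=D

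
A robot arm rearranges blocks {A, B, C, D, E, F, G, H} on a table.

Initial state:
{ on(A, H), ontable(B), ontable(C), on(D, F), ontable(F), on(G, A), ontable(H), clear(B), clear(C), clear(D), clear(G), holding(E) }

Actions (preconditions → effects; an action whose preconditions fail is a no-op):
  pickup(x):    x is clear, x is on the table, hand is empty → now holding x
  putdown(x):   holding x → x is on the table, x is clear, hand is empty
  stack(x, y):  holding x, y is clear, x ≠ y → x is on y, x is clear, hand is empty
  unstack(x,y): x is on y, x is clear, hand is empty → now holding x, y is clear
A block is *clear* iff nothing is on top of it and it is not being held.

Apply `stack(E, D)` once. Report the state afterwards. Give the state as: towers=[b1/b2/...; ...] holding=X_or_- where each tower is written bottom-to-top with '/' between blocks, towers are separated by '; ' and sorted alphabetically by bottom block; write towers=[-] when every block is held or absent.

before: towers=[B; C; F/D; H/A/G] holding=E
pre[stack(E, D)]: holding(E) ✓, clear(D) ✓, E≠D ✓
all met → apply stack(E, D)
after:  towers=[B; C; F/D/E; H/A/G] holding=-

towers=[B; C; F/D/E; H/A/G] holding=-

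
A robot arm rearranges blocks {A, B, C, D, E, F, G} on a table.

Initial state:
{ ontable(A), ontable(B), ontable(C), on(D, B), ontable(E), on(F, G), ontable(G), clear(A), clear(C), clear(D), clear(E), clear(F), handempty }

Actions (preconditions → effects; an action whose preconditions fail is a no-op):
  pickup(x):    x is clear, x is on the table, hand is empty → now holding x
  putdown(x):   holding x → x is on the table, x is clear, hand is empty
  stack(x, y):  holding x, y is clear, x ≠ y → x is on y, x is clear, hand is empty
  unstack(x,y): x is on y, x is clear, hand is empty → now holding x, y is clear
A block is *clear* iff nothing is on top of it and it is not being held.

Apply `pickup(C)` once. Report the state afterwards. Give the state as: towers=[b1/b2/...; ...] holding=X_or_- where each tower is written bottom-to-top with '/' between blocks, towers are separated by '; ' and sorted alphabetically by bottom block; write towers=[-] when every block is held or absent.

before: towers=[A; B/D; C; E; G/F] holding=-
pre[pickup(C)]: clear(C) ✓, ontable(C) ✓, handempty ✓
all met → apply pickup(C)
after:  towers=[A; B/D; E; G/F] holding=C

towers=[A; B/D; E; G/F] holding=C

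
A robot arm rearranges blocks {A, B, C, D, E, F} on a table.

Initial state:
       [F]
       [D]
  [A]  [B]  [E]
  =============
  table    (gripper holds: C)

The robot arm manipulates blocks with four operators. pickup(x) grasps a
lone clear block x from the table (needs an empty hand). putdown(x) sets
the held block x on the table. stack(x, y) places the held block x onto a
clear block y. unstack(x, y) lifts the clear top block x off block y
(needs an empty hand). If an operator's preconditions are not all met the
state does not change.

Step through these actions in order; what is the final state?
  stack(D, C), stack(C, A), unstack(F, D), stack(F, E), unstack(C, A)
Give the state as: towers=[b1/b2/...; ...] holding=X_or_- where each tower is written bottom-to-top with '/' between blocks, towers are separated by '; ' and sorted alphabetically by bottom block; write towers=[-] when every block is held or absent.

towers=[A; B/D; E/F] holding=C

step 1 (stack(D, C)) [no-op]: towers=[A; B/D/F; E] holding=C
step 2 (stack(C, A)): towers=[A/C; B/D/F; E] holding=-
step 3 (unstack(F, D)): towers=[A/C; B/D; E] holding=F
step 4 (stack(F, E)): towers=[A/C; B/D; E/F] holding=-
step 5 (unstack(C, A)): towers=[A; B/D; E/F] holding=C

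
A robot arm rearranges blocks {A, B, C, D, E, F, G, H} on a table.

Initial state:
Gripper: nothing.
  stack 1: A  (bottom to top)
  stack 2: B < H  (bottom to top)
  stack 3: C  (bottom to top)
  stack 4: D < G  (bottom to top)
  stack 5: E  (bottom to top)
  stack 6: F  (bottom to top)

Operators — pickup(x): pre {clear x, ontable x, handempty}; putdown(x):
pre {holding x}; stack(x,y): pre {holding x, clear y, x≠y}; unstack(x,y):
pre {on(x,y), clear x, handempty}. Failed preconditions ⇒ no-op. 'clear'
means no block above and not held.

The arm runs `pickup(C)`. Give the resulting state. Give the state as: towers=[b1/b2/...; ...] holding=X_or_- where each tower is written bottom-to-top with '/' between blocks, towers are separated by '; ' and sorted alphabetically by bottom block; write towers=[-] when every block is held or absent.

before: towers=[A; B/H; C; D/G; E; F] holding=-
pre[pickup(C)]: clear(C) yes, ontable(C) yes, handempty yes
all met → apply pickup(C)
after:  towers=[A; B/H; D/G; E; F] holding=C

towers=[A; B/H; D/G; E; F] holding=C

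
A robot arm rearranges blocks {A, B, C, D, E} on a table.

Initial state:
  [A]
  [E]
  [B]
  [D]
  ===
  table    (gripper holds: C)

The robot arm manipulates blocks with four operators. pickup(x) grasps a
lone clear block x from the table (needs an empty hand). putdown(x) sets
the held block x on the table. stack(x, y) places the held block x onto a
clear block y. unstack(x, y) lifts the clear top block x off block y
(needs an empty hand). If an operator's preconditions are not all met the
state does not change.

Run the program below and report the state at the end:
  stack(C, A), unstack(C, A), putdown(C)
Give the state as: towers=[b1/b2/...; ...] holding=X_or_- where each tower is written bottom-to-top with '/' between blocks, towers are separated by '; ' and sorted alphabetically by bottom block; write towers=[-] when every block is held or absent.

towers=[C; D/B/E/A] holding=-

step 1 (stack(C, A)): towers=[D/B/E/A/C] holding=-
step 2 (unstack(C, A)): towers=[D/B/E/A] holding=C
step 3 (putdown(C)): towers=[C; D/B/E/A] holding=-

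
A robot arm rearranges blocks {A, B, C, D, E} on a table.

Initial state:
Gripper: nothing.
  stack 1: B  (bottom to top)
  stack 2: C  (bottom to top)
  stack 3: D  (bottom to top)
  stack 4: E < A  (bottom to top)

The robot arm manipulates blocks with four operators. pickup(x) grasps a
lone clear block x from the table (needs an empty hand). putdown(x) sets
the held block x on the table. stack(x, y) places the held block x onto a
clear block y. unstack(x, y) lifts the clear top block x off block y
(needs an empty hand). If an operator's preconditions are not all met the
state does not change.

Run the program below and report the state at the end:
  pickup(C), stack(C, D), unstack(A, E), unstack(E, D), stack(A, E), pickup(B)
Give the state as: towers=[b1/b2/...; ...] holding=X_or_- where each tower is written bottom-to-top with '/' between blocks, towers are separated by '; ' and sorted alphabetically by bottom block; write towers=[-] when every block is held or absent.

towers=[D/C; E/A] holding=B

step 1 (pickup(C)): towers=[B; D; E/A] holding=C
step 2 (stack(C, D)): towers=[B; D/C; E/A] holding=-
step 3 (unstack(A, E)): towers=[B; D/C; E] holding=A
step 4 (unstack(E, D)) [no-op]: towers=[B; D/C; E] holding=A
step 5 (stack(A, E)): towers=[B; D/C; E/A] holding=-
step 6 (pickup(B)): towers=[D/C; E/A] holding=B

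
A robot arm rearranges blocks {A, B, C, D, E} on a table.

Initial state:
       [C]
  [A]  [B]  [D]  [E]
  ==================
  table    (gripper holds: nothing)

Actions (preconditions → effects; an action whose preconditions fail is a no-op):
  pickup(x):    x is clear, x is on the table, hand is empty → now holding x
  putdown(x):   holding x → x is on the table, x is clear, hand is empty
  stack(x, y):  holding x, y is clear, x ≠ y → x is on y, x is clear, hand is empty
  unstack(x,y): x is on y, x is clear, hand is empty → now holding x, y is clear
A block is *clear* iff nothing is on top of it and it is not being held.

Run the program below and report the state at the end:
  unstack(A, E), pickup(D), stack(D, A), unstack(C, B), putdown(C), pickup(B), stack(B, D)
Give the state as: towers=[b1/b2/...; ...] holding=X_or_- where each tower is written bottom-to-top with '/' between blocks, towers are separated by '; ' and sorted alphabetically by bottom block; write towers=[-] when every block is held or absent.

step 1 (unstack(A, E)) [no-op]: towers=[A; B/C; D; E] holding=-
step 2 (pickup(D)): towers=[A; B/C; E] holding=D
step 3 (stack(D, A)): towers=[A/D; B/C; E] holding=-
step 4 (unstack(C, B)): towers=[A/D; B; E] holding=C
step 5 (putdown(C)): towers=[A/D; B; C; E] holding=-
step 6 (pickup(B)): towers=[A/D; C; E] holding=B
step 7 (stack(B, D)): towers=[A/D/B; C; E] holding=-

towers=[A/D/B; C; E] holding=-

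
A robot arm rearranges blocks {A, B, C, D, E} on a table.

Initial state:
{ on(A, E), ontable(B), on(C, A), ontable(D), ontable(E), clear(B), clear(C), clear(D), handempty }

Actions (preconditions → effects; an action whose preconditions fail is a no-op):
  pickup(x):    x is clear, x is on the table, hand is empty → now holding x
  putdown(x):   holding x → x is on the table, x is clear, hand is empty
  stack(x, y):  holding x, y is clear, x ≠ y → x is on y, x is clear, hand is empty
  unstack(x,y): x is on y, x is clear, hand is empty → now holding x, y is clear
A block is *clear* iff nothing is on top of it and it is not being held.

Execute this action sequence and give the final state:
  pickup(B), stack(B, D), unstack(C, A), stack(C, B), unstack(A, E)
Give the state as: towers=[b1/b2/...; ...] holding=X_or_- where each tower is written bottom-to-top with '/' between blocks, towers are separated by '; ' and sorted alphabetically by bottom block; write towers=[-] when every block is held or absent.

step 1 (pickup(B)): towers=[D; E/A/C] holding=B
step 2 (stack(B, D)): towers=[D/B; E/A/C] holding=-
step 3 (unstack(C, A)): towers=[D/B; E/A] holding=C
step 4 (stack(C, B)): towers=[D/B/C; E/A] holding=-
step 5 (unstack(A, E)): towers=[D/B/C; E] holding=A

towers=[D/B/C; E] holding=A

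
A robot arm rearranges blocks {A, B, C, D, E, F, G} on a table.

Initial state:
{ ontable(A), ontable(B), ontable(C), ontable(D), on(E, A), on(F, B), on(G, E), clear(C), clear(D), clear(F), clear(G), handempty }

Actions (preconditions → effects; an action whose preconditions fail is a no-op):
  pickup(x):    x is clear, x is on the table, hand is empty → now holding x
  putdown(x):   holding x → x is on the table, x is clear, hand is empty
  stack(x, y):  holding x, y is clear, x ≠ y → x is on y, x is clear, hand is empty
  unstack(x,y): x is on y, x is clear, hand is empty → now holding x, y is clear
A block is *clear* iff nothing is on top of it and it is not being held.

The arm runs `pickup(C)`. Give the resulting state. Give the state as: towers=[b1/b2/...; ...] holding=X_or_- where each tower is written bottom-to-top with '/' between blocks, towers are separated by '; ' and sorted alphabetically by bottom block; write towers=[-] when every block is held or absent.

before: towers=[A/E/G; B/F; C; D] holding=-
pre[pickup(C)]: clear(C) ok, ontable(C) ok, handempty ok
all met → apply pickup(C)
after:  towers=[A/E/G; B/F; D] holding=C

towers=[A/E/G; B/F; D] holding=C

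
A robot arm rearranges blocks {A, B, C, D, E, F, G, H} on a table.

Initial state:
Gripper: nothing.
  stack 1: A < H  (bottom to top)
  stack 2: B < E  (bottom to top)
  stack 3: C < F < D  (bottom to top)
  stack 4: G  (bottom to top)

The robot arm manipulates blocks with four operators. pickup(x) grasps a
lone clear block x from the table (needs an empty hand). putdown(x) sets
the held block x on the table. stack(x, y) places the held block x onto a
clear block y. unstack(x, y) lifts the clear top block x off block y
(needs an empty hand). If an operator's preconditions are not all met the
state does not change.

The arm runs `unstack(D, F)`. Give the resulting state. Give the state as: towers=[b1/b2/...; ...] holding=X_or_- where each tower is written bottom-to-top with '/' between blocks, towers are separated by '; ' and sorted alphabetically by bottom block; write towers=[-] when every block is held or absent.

before: towers=[A/H; B/E; C/F/D; G] holding=-
pre[unstack(D, F)]: on(D,F) yes, clear(D) yes, handempty yes
all met → apply unstack(D, F)
after:  towers=[A/H; B/E; C/F; G] holding=D

towers=[A/H; B/E; C/F; G] holding=D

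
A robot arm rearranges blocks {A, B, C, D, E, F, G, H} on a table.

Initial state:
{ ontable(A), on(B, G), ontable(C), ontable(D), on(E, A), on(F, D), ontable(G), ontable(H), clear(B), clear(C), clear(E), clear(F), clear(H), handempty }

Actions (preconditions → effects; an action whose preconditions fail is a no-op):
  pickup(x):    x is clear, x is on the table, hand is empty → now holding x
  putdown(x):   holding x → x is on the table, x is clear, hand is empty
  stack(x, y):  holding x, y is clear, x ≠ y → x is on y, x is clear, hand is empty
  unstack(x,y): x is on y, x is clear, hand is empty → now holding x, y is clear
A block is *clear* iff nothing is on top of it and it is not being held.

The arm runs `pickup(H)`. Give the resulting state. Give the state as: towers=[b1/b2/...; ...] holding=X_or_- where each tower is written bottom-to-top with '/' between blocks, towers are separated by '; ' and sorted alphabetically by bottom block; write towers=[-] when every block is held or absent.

before: towers=[A/E; C; D/F; G/B; H] holding=-
pre[pickup(H)]: clear(H) ok, ontable(H) ok, handempty ok
all met → apply pickup(H)
after:  towers=[A/E; C; D/F; G/B] holding=H

towers=[A/E; C; D/F; G/B] holding=H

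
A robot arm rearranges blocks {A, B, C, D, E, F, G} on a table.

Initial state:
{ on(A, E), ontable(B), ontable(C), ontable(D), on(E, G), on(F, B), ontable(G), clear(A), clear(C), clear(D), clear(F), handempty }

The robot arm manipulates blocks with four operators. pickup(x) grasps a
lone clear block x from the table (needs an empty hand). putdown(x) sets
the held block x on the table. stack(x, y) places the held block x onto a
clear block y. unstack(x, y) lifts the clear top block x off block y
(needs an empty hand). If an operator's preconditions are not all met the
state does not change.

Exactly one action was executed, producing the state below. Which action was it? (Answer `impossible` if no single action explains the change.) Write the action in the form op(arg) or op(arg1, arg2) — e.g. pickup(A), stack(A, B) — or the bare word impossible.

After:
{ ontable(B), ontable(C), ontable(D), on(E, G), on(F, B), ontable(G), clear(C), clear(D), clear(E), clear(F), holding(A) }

target: towers=[B/F; C; D; G/E] holding=A
     unstack(F, B) → towers=[B; C; D; G/E/A] holding=F
         pickup(D) → towers=[B/F; C; G/E/A] holding=D
     unstack(A, E) → towers=[B/F; C; D; G/E] holding=A  ← match
         pickup(C) → towers=[B/F; D; G/E/A] holding=C

unstack(A, E)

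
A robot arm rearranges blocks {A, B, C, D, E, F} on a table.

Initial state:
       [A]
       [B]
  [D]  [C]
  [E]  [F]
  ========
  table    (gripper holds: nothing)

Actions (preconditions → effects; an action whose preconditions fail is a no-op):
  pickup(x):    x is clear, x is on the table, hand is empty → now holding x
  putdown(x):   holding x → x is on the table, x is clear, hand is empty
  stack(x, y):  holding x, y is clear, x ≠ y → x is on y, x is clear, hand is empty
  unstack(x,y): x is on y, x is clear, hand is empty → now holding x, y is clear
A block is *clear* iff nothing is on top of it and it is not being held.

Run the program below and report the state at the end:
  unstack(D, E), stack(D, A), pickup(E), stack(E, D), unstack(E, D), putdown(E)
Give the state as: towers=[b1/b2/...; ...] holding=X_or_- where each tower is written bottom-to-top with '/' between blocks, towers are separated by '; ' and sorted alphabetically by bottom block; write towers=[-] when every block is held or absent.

step 1 (unstack(D, E)): towers=[E; F/C/B/A] holding=D
step 2 (stack(D, A)): towers=[E; F/C/B/A/D] holding=-
step 3 (pickup(E)): towers=[F/C/B/A/D] holding=E
step 4 (stack(E, D)): towers=[F/C/B/A/D/E] holding=-
step 5 (unstack(E, D)): towers=[F/C/B/A/D] holding=E
step 6 (putdown(E)): towers=[E; F/C/B/A/D] holding=-

towers=[E; F/C/B/A/D] holding=-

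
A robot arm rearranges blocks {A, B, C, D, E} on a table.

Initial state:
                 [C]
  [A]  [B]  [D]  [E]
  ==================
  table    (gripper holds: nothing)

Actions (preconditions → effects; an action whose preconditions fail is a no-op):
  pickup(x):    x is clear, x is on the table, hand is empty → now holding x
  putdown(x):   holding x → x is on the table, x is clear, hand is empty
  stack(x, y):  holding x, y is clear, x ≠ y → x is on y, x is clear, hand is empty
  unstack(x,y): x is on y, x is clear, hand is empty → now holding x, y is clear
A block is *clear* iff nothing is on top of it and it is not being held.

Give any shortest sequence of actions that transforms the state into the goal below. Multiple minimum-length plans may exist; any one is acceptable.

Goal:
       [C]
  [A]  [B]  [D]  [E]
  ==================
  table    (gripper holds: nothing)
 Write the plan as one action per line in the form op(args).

step 1 (unstack(C, E)): towers=[A; B; D; E] holding=C
step 2 (stack(C, B)): towers=[A; B/C; D; E] holding=-
goal check: towers=[A; B/C; D; E] holding=- — reached (length 2, optimal by BFS)

unstack(C, E)
stack(C, B)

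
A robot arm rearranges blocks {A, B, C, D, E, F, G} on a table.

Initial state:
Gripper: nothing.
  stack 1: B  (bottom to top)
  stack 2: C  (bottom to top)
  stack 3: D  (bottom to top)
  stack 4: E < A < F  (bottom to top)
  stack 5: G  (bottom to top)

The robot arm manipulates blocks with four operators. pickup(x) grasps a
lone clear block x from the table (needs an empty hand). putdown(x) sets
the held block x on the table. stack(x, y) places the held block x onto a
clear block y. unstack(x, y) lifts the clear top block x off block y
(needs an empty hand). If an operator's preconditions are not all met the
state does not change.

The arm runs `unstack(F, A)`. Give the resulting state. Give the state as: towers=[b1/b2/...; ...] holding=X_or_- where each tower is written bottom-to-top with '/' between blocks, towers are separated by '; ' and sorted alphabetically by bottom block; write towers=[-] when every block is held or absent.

towers=[B; C; D; E/A; G] holding=F

before: towers=[B; C; D; E/A/F; G] holding=-
pre[unstack(F, A)]: on(F,A) ok, clear(F) ok, handempty ok
all met → apply unstack(F, A)
after:  towers=[B; C; D; E/A; G] holding=F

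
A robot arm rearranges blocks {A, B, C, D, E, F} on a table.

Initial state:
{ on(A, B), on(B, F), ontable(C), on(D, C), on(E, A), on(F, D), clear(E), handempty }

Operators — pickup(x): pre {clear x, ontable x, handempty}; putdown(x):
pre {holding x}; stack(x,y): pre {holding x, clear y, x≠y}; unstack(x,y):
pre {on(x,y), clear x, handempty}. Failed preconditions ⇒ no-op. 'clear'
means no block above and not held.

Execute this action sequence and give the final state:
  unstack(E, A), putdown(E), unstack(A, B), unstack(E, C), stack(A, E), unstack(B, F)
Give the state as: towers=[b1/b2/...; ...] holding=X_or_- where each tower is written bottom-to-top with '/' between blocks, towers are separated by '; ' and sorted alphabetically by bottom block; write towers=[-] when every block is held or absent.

towers=[C/D/F; E/A] holding=B

step 1 (unstack(E, A)): towers=[C/D/F/B/A] holding=E
step 2 (putdown(E)): towers=[C/D/F/B/A; E] holding=-
step 3 (unstack(A, B)): towers=[C/D/F/B; E] holding=A
step 4 (unstack(E, C)) [no-op]: towers=[C/D/F/B; E] holding=A
step 5 (stack(A, E)): towers=[C/D/F/B; E/A] holding=-
step 6 (unstack(B, F)): towers=[C/D/F; E/A] holding=B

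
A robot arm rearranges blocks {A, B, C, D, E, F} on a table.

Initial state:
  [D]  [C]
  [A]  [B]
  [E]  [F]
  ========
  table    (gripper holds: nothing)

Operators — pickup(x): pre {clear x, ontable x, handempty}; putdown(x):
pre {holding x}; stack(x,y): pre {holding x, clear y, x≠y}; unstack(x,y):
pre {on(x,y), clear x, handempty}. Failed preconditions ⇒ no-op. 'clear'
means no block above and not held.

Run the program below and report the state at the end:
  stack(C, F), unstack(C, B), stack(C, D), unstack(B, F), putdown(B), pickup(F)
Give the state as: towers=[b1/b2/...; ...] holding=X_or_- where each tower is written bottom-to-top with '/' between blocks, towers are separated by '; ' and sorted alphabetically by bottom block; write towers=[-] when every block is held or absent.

step 1 (stack(C, F)) [no-op]: towers=[E/A/D; F/B/C] holding=-
step 2 (unstack(C, B)): towers=[E/A/D; F/B] holding=C
step 3 (stack(C, D)): towers=[E/A/D/C; F/B] holding=-
step 4 (unstack(B, F)): towers=[E/A/D/C; F] holding=B
step 5 (putdown(B)): towers=[B; E/A/D/C; F] holding=-
step 6 (pickup(F)): towers=[B; E/A/D/C] holding=F

towers=[B; E/A/D/C] holding=F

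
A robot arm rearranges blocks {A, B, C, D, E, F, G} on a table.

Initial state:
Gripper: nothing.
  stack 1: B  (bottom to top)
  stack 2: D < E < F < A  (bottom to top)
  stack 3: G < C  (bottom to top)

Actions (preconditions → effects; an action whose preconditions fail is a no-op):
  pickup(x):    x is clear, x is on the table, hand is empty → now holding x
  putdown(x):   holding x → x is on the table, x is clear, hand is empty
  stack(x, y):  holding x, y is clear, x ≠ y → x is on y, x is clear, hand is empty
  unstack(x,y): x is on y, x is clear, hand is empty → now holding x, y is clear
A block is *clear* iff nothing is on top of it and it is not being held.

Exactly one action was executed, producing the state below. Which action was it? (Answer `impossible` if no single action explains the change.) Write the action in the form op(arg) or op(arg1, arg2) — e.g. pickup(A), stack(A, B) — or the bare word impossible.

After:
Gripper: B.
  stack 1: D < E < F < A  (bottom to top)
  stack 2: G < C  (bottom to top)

pickup(B)

target: towers=[D/E/F/A; G/C] holding=B
         pickup(B) → towers=[D/E/F/A; G/C] holding=B  ← match
     unstack(A, F) → towers=[B; D/E/F; G/C] holding=A
     unstack(C, G) → towers=[B; D/E/F/A; G] holding=C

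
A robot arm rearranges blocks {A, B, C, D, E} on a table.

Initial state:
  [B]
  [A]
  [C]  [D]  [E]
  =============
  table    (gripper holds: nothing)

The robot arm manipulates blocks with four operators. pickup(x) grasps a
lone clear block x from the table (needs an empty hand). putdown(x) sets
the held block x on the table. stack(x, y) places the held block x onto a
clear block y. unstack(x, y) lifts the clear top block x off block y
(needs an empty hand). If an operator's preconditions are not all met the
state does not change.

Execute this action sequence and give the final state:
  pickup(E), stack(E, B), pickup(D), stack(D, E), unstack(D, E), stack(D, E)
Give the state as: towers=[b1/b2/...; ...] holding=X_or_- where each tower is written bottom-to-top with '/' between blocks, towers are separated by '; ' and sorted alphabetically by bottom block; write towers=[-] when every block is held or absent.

step 1 (pickup(E)): towers=[C/A/B; D] holding=E
step 2 (stack(E, B)): towers=[C/A/B/E; D] holding=-
step 3 (pickup(D)): towers=[C/A/B/E] holding=D
step 4 (stack(D, E)): towers=[C/A/B/E/D] holding=-
step 5 (unstack(D, E)): towers=[C/A/B/E] holding=D
step 6 (stack(D, E)): towers=[C/A/B/E/D] holding=-

towers=[C/A/B/E/D] holding=-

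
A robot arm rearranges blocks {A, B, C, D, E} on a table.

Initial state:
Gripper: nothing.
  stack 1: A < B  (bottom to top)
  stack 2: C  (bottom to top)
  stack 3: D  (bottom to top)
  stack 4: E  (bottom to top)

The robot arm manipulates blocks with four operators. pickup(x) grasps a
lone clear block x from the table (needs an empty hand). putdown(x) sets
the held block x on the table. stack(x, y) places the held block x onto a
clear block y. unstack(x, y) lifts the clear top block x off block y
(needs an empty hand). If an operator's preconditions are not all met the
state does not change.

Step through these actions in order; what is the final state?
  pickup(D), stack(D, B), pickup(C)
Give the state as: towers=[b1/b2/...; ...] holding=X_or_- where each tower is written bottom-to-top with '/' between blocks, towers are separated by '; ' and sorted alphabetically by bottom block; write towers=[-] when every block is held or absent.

towers=[A/B/D; E] holding=C

step 1 (pickup(D)): towers=[A/B; C; E] holding=D
step 2 (stack(D, B)): towers=[A/B/D; C; E] holding=-
step 3 (pickup(C)): towers=[A/B/D; E] holding=C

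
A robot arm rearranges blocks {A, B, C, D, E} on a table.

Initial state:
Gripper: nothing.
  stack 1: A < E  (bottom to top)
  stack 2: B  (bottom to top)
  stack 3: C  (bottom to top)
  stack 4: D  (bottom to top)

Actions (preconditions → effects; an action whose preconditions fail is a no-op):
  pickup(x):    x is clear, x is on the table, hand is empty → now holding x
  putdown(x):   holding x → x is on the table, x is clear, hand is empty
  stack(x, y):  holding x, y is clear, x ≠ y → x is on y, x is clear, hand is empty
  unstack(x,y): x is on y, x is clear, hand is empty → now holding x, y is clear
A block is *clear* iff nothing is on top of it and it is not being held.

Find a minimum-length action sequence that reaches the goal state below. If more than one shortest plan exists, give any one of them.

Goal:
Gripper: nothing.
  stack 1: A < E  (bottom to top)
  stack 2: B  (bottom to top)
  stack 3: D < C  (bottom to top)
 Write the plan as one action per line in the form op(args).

step 1 (pickup(C)): towers=[A/E; B; D] holding=C
step 2 (stack(C, D)): towers=[A/E; B; D/C] holding=-
goal check: towers=[A/E; B; D/C] holding=- — reached (length 2, optimal by BFS)

pickup(C)
stack(C, D)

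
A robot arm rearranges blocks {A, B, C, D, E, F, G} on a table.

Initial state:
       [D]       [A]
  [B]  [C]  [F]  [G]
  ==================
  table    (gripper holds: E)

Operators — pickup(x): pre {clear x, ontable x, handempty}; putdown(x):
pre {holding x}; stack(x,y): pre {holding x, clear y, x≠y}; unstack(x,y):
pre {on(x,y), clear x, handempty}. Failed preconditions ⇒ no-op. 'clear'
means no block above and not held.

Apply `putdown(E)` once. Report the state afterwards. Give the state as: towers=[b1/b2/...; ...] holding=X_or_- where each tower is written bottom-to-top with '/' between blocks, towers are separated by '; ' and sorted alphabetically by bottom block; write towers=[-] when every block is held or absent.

before: towers=[B; C/D; F; G/A] holding=E
pre[putdown(E)]: holding(E) ✓
all met → apply putdown(E)
after:  towers=[B; C/D; E; F; G/A] holding=-

towers=[B; C/D; E; F; G/A] holding=-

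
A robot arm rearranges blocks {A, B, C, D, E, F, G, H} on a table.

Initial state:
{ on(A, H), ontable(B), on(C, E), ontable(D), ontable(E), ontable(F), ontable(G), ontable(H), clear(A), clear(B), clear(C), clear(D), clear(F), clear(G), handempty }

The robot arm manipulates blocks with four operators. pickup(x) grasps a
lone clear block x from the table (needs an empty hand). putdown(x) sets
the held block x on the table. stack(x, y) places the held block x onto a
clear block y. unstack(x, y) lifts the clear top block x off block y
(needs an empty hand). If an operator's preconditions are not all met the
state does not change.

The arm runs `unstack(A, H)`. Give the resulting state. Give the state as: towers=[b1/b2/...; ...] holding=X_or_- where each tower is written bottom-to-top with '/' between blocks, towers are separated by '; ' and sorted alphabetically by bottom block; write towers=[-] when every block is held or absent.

towers=[B; D; E/C; F; G; H] holding=A

before: towers=[B; D; E/C; F; G; H/A] holding=-
pre[unstack(A, H)]: on(A,H) yes, clear(A) yes, handempty yes
all met → apply unstack(A, H)
after:  towers=[B; D; E/C; F; G; H] holding=A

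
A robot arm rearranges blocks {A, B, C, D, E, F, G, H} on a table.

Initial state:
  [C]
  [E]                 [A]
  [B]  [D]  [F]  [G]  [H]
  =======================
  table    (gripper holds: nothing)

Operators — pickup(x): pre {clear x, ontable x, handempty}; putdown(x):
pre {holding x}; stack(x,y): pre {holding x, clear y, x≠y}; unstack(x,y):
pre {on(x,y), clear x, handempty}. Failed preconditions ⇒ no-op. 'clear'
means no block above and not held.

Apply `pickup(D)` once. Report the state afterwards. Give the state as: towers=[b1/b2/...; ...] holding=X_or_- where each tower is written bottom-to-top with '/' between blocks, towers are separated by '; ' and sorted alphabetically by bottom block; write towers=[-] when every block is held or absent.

towers=[B/E/C; F; G; H/A] holding=D

before: towers=[B/E/C; D; F; G; H/A] holding=-
pre[pickup(D)]: clear(D) ✓, ontable(D) ✓, handempty ✓
all met → apply pickup(D)
after:  towers=[B/E/C; F; G; H/A] holding=D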